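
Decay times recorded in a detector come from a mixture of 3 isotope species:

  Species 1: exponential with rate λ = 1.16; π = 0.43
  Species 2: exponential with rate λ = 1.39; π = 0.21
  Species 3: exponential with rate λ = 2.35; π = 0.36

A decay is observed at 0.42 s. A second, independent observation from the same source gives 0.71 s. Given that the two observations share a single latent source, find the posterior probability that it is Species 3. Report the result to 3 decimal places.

0.368

Posterior ∝ prior × likelihood, so P(k | x) ∝ P(Z=k) f_k(x); normalise over all components.
Since both observations come from the same component, the likelihood for component k is f_k(x₁)·f_k(x₂).
  L_1 = [0.712639] × [0.509065] = 0.36278
  L_2 = [0.775307] × [0.518095] = 0.401683
  L_3 = [0.875829] × [0.443045] = 0.388031
Weight by the priors:
  P(Z=1)·L_1 = 0.43 × 0.36278 = 0.155995
  P(Z=2)·L_2 = 0.21 × 0.401683 = 0.0843534
  P(Z=3)·L_3 = 0.36 × 0.388031 = 0.139691
Evidence: 0.155995 + 0.0843534 + 0.139691 = 0.38004
P(Species 3 | x₁, x₂) = 0.139691 / 0.38004 ≈ 0.368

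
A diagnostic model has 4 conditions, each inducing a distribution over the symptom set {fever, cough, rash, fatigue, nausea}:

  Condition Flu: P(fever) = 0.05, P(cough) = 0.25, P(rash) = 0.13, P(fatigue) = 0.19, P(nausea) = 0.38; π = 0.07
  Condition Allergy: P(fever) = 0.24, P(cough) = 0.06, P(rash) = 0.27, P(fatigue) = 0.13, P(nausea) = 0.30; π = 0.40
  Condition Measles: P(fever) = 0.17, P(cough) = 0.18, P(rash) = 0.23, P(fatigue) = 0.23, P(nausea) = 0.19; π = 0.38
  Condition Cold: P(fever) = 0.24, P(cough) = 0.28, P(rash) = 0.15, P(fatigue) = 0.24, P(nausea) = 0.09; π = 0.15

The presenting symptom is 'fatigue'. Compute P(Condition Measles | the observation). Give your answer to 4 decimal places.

0.4632

By Bayes' theorem, P(k | x) = π_k f_k(x) / Σ_j π_j f_j(x).
Component likelihoods at x = 'fatigue':
  p_Flu = P(fatigue | comp) = 0.19
  p_Allergy = P(fatigue | comp) = 0.13
  p_Measles = P(fatigue | comp) = 0.23
  p_Cold = P(fatigue | comp) = 0.24
Prior × likelihood for each component:
  π_Flu·p_Flu = 0.07 × 0.19 = 0.0133
  π_Allergy·p_Allergy = 0.40 × 0.13 = 0.052
  π_Measles·p_Measles = 0.38 × 0.23 = 0.0874
  π_Cold·p_Cold = 0.15 × 0.24 = 0.036
Evidence: 0.0133 + 0.052 + 0.0874 + 0.036 = 0.1887
Responsibility of Condition Measles: 0.0874 / 0.1887 ≈ 0.4632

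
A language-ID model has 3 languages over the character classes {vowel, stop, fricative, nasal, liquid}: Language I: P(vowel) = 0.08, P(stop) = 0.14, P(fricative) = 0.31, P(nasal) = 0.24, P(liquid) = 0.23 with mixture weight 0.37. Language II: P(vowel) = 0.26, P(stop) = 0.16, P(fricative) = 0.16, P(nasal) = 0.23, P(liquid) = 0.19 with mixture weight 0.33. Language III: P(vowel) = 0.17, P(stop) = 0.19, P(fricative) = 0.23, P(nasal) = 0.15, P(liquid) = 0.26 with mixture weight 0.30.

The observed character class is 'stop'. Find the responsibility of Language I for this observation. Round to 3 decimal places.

0.321

The responsibility of component k is P(Z=k) f_k(x) divided by Σ_j P(Z=j) f_j(x).
Component likelihoods at x = 'stop':
  f_I = P(stop | comp) = 0.14
  f_II = P(stop | comp) = 0.16
  f_III = P(stop | comp) = 0.19
Prior × likelihood for each component:
  P(Z=I)·f_I = 0.37 × 0.14 = 0.0518
  P(Z=II)·f_II = 0.33 × 0.16 = 0.0528
  P(Z=III)·f_III = 0.30 × 0.19 = 0.057
Denominator: 0.0518 + 0.0528 + 0.057 = 0.1616
Responsibility of Language I: 0.0518 / 0.1616 ≈ 0.321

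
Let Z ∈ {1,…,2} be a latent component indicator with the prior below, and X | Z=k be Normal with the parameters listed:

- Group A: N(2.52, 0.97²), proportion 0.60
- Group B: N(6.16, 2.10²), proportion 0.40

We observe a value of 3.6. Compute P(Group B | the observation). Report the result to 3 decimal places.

Posterior ∝ prior × likelihood, so P(k | x) ∝ w_k f_k(x); normalise over all components.
Evaluate each component's likelihood at the observed value:
  p_A = 0.221283
  p_B = 0.0903635
Weight by the priors:
  w_A·p_A = 0.60 × 0.221283 = 0.13277
  w_B·p_B = 0.40 × 0.0903635 = 0.0361454
Sum: 0.13277 + 0.0361454 = 0.168915
P(Group B | the observation) = 0.0361454 / 0.168915 ≈ 0.214

0.214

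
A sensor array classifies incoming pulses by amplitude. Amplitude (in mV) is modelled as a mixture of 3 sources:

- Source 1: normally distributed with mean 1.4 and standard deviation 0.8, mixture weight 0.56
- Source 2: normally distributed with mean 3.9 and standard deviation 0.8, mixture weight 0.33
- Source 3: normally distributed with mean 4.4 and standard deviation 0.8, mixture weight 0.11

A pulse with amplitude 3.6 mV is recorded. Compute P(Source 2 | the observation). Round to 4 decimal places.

Apply Bayes' rule: the posterior for each component is proportional to its prior times its likelihood at x.
Component likelihoods at x = 3.6 mV:
  p_1 = 0.011367
  p_2 = 0.464819
  p_3 = 0.302463
Prior × likelihood for each component:
  w_1·p_1 = 0.56 × 0.011367 = 0.00636549
  w_2·p_2 = 0.33 × 0.464819 = 0.15339
  w_3·p_3 = 0.11 × 0.302463 = 0.033271
Denominator: 0.00636549 + 0.15339 + 0.033271 = 0.193027
P(Source 2 | x) ≈ 0.7947

0.7947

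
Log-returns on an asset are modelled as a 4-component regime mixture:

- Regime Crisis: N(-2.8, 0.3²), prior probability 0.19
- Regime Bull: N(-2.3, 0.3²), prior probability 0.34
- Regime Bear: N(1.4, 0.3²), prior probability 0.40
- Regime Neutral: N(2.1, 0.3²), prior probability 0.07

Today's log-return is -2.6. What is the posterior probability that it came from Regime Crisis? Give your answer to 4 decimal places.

P(component k | x) = w_k·f_k(x) / marginal(x), where marginal(x) = Σ_j w_j·f_j(x).
Component likelihoods at x = -2.6:
  p_Crisis = 1.06483
  p_Bull = 0.806569
  p_Bear = 3.31005e-39
  p_Neutral = 6.70201e-54
Multiply by the mixture weights:
  w_Crisis·p_Crisis = 0.19 × 1.06483 = 0.202317
  w_Bull·p_Bull = 0.34 × 0.806569 = 0.274233
  w_Bear·p_Bear = 0.40 × 3.31005e-39 = 1.32402e-39
  w_Neutral·p_Neutral = 0.07 × 6.70201e-54 = 4.69141e-55
Marginal: 0.202317 + 0.274233 + 1.32402e-39 + 4.69141e-55 = 0.476551
Responsibility of Regime Crisis: 0.202317 / 0.476551 ≈ 0.4245

0.4245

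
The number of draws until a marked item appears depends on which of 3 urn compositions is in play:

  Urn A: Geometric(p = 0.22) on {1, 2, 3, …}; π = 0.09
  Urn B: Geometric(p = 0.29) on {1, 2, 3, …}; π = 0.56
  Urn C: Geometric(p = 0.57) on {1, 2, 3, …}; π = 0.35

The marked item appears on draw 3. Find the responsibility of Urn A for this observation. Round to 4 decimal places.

0.0921

Apply Bayes' rule: the posterior for each component is proportional to its prior times its likelihood at x.
Evaluate each component's likelihood at the observed value:
  f_A = 0.22·(1−0.22)^2 = 0.22·0.6084 = 0.133848
  f_B = 0.29·(1−0.29)^2 = 0.29·0.5041 = 0.146189
  f_C = 0.57·(1−0.57)^2 = 0.57·0.1849 = 0.105393
Prior × likelihood for each component:
  P(Z=A)·f_A = 0.09 × 0.133848 = 0.0120463
  P(Z=B)·f_B = 0.56 × 0.146189 = 0.0818658
  P(Z=C)·f_C = 0.35 × 0.105393 = 0.0368876
Normaliser: 0.0120463 + 0.0818658 + 0.0368876 = 0.1308
P(Urn A | data) = 0.0120463 / 0.1308 ≈ 0.0921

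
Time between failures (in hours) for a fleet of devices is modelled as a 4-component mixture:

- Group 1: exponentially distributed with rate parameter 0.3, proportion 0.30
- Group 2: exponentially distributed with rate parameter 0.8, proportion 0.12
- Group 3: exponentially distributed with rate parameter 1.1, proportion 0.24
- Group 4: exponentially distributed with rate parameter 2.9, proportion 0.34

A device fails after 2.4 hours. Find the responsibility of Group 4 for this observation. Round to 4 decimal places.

0.0121

The responsibility of component k is w_k f_k(x) divided by Σ_j w_j f_j(x).
Component likelihoods at x = 2.4 hours:
  f_1 = 0.3·e^(−0.3·2.4) = 0.3·e^(−0.7200) = 0.146026
  f_2 = 0.8·e^(−0.8·2.4) = 0.8·e^(−1.9200) = 0.117286
  f_3 = 1.1·e^(−1.1·2.4) = 1.1·e^(−2.6400) = 0.0784974
  f_4 = 2.9·e^(−2.9·2.4) = 2.9·e^(−6.9600) = 0.00275238
Weight by the priors:
  w_1·f_1 = 0.30 × 0.146026 = 0.0438077
  w_2·f_2 = 0.12 × 0.117286 = 0.0140743
  w_3·f_3 = 0.24 × 0.0784974 = 0.0188394
  w_4·f_4 = 0.34 × 0.00275238 = 0.000935809
Marginal: 0.0438077 + 0.0140743 + 0.0188394 + 0.000935809 = 0.0776572
Responsibility of Group 4: 0.000935809 / 0.0776572 ≈ 0.0121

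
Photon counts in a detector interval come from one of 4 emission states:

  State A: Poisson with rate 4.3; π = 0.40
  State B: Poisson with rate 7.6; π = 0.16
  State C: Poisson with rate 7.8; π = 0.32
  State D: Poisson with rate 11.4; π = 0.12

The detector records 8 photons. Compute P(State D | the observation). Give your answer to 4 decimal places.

0.1034

P(component k | x) = w_k·f_k(x) / marginal(x), where marginal(x) = Σ_j w_j·f_j(x).
Evaluate each component's likelihood at the observed value:
  f_A = e^(−4.3)·4.3^8/8! = 0.0393333
  f_B = e^(−7.6)·7.6^8/8! = 0.13815
  f_C = e^(−7.8)·7.8^8/8! = 0.139232
  f_D = e^(−11.4)·11.4^8/8! = 0.0792066
Unnormalised posteriors:
  w_A·f_A = 0.40 × 0.0393333 = 0.0157333
  w_B·f_B = 0.16 × 0.13815 = 0.022104
  w_C·f_C = 0.32 × 0.139232 = 0.0445543
  w_D·f_D = 0.12 × 0.0792066 = 0.00950479
Normaliser: 0.0157333 + 0.022104 + 0.0445543 + 0.00950479 = 0.0918964
P(State D | data) ≈ 0.1034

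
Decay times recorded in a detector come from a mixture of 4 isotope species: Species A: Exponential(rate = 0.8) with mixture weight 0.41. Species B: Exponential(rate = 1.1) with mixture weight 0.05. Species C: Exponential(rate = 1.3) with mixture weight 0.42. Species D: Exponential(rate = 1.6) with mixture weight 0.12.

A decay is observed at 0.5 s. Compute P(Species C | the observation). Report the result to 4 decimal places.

0.4576

Apply Bayes' rule: the posterior for each component is proportional to its prior times its likelihood at x.
Evaluate each component's likelihood at the observed value:
  L_A = 0.8·e^(−0.8·0.5) = 0.8·e^(−0.4000) = 0.536256
  L_B = 1.1·e^(−1.1·0.5) = 1.1·e^(−0.5500) = 0.634645
  L_C = 1.3·e^(−1.3·0.5) = 1.3·e^(−0.6500) = 0.67866
  L_D = 1.6·e^(−1.6·0.5) = 1.6·e^(−0.8000) = 0.718926
Multiply by the mixture weights:
  w_A·L_A = 0.41 × 0.536256 = 0.219865
  w_B·L_B = 0.05 × 0.634645 = 0.0317322
  w_C·L_C = 0.42 × 0.67866 = 0.285037
  w_D·L_D = 0.12 × 0.718926 = 0.0862712
Normaliser: 0.219865 + 0.0317322 + 0.285037 + 0.0862712 = 0.622905
So the posterior for Species C is 0.285037 / 0.622905 ≈ 0.4576.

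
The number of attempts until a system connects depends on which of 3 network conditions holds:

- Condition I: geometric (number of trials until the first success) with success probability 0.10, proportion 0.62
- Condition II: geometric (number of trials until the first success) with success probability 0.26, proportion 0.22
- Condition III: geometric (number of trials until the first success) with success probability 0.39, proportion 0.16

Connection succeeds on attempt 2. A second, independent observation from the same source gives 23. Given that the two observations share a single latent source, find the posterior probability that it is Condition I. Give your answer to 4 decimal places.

Posterior ∝ prior × likelihood, so P(k | x) ∝ π_k f_k(x); normalise over all components.
Since both observations come from the same component, the likelihood for component k is f_k(x₁)·f_k(x₂).
  p_I = [0.09] × [0.00984771] = 0.000886294
  p_II = [0.1924] × [0.0003452] = 6.64165e-05
  p_III = [0.2379] × [7.3845e-06] = 1.75677e-06
Multiply by the mixture weights:
  π_I·p_I = 0.62 × 0.000886294 = 0.000549502
  π_II·p_II = 0.22 × 6.64165e-05 = 1.46116e-05
  π_III·p_III = 0.16 × 1.75677e-06 = 2.81084e-07
Denominator: 0.000549502 + 1.46116e-05 + 2.81084e-07 = 0.000564395
P(Condition I | data) ≈ 0.9736

0.9736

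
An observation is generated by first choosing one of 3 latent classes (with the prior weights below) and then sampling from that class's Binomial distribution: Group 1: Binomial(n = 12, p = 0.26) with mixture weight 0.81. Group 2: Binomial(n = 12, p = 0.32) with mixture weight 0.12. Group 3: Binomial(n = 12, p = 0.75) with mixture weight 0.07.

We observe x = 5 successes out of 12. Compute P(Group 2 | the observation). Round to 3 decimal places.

By Bayes' theorem, P(k | x) = w_k f_k(x) / Σ_j w_j f_j(x).
Component likelihoods at x = 5 successes out of 12:
  L_1 = C(12,5)·0.26^5·0.74^7 = 792·0.00118814·0.121513 = 0.114344
  L_2 = C(12,5)·0.32^5·0.68^7 = 792·0.00335544·0.0672299 = 0.178664
  L_3 = C(12,5)·0.75^5·0.25^7 = 792·0.237305·6.10352e-05 = 0.0114713
Prior × likelihood for each component:
  w_1·L_1 = 0.81 × 0.114344 = 0.0926188
  w_2·L_2 = 0.12 × 0.178664 = 0.0214397
  w_3·L_3 = 0.07 × 0.0114713 = 0.000802989
Denominator: 0.0926188 + 0.0214397 + 0.000802989 = 0.114861
P(Group 2 | x) = 0.0214397 / 0.114861 ≈ 0.187

0.187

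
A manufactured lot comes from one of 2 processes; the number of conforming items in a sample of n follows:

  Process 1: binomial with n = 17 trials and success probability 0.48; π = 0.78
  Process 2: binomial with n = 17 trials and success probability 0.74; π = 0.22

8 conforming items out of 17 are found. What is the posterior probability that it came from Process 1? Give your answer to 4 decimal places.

By Bayes' theorem, P(k | x) = π_k f_k(x) / Σ_j π_j f_j(x).
Evaluate each component's likelihood at the observed value:
  L_1 = C(17,8)·0.48^8·0.52^9 = 24310·0.00281793·0.00277991 = 0.190434
  L_2 = C(17,8)·0.74^8·0.26^9 = 24310·0.0899195·5.4295e-06 = 0.0118686
Unnormalised posteriors:
  π_1·L_1 = 0.78 × 0.190434 = 0.148539
  π_2·L_2 = 0.22 × 0.0118686 = 0.00261109
Normaliser: 0.148539 + 0.00261109 = 0.15115
Responsibility of Process 1: 0.148539 / 0.15115 ≈ 0.9827

0.9827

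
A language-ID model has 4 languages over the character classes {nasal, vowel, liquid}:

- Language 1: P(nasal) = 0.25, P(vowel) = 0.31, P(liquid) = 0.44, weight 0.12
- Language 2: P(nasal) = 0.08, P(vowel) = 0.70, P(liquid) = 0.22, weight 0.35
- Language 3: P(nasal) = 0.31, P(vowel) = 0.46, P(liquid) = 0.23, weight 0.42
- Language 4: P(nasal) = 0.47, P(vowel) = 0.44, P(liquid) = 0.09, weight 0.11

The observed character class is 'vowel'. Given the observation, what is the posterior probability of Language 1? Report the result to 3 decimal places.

0.071

Posterior ∝ prior × likelihood, so P(k | x) ∝ w_k f_k(x); normalise over all components.
Evaluate each component's likelihood at the observed value:
  p_1 = 0.31
  p_2 = 0.7
  p_3 = 0.46
  p_4 = 0.44
Weight by the priors:
  w_1·p_1 = 0.12 × 0.31 = 0.0372
  w_2·p_2 = 0.35 × 0.7 = 0.245
  w_3·p_3 = 0.42 × 0.46 = 0.1932
  w_4·p_4 = 0.11 × 0.44 = 0.0484
Marginal: 0.0372 + 0.245 + 0.1932 + 0.0484 = 0.5238
Responsibility of Language 1: 0.0372 / 0.5238 ≈ 0.071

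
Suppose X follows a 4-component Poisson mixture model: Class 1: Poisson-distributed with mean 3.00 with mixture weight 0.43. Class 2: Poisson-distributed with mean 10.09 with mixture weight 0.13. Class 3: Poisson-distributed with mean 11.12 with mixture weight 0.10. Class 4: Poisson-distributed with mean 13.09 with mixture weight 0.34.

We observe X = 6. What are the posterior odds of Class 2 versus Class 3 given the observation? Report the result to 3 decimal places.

The posterior odds equal the prior odds times the likelihood ratio: (π_i/π_j)·(f_i(x)/f_j(x)).
Component likelihoods at x = 6:
  L_1 = 0.0504094
  L_2 = 0.0608111
  L_3 = 0.0388993
  L_4 = 0.0144341
Posterior odds = (π_2·L_2) / (π_3·L_3) = (0.13·0.0608111) / (0.10·0.0388993) = 0.00790545 / 0.00388993 ≈ 2.032

2.032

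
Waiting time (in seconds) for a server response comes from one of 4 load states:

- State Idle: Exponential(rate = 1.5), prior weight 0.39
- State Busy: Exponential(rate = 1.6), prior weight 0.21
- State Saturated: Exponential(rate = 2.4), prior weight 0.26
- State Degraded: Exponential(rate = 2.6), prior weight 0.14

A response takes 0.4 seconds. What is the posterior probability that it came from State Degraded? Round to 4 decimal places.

0.1486

Apply Bayes' rule: the posterior for each component is proportional to its prior times its likelihood at x.
Component likelihoods at x = 0.4 seconds:
  L_Idle = 0.823217
  L_Busy = 0.843668
  L_Saturated = 0.918943
  L_Degraded = 0.918982
Multiply by the mixture weights:
  π_Idle·L_Idle = 0.39 × 0.823217 = 0.321055
  π_Busy·L_Busy = 0.21 × 0.843668 = 0.17717
  π_Saturated·L_Saturated = 0.26 × 0.918943 = 0.238925
  π_Degraded·L_Degraded = 0.14 × 0.918982 = 0.128658
Sum: 0.321055 + 0.17717 + 0.238925 + 0.128658 = 0.865808
Responsibility of State Degraded: 0.128658 / 0.865808 ≈ 0.1486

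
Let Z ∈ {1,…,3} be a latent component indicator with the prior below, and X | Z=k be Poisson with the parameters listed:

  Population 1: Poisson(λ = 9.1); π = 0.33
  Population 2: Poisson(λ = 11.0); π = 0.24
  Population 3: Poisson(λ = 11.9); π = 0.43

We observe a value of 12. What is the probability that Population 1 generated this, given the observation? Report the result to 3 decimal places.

0.248

P(component k | x) = w_k·f_k(x) / marginal(x), where marginal(x) = Σ_j w_j·f_j(x).
Evaluate each component's likelihood at the observed value:
  L_1 = 0.0751761
  L_2 = 0.10943
  L_3 = 0.11432
Prior × likelihood for each component:
  w_1·L_1 = 0.33 × 0.0751761 = 0.0248081
  w_2·L_2 = 0.24 × 0.10943 = 0.0262632
  w_3·L_3 = 0.43 × 0.11432 = 0.0491576
Evidence: 0.0248081 + 0.0262632 + 0.0491576 = 0.100229
So the posterior for Population 1 is 0.0248081 / 0.100229 ≈ 0.248.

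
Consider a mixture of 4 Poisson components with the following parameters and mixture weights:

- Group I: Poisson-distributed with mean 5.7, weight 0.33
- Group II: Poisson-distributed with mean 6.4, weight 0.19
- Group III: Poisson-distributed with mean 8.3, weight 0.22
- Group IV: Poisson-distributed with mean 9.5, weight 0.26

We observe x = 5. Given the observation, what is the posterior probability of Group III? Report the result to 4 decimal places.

Apply Bayes' rule: the posterior for each component is proportional to its prior times its likelihood at x.
Poisson probabilities:
  L_I = e^(−5.7)·5.7^5/5! = 0.16777
  L_II = e^(−6.4)·6.4^5/5! = 0.148674
  L_III = e^(−8.3)·8.3^5/5! = 0.0815765
  L_IV = e^(−9.5)·9.5^5/5! = 0.0482658
Weight by the priors:
  w_I·L_I = 0.33 × 0.16777 = 0.0553641
  w_II·L_II = 0.19 × 0.148674 = 0.028248
  w_III·L_III = 0.22 × 0.0815765 = 0.0179468
  w_IV·L_IV = 0.26 × 0.0482658 = 0.0125491
Evidence: 0.0553641 + 0.028248 + 0.0179468 + 0.0125491 = 0.114108
So the posterior for Group III is 0.0179468 / 0.114108 ≈ 0.1573.

0.1573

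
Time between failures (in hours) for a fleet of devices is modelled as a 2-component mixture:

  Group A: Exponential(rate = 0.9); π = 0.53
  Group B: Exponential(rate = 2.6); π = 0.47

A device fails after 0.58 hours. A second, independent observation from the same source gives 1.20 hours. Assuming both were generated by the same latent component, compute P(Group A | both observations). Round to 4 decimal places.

By Bayes' theorem, P(k | x) = P(Z=k) f_k(x) / Σ_j P(Z=j) f_j(x).
Since both observations come from the same component, the likelihood for component k is f_k(x₁)·f_k(x₂).
  L_A = [0.533999] × [0.305636] = 0.163209
  L_B = [0.575516] × [0.114809] = 0.0660742
Prior × likelihood for each component:
  P(Z=A)·L_A = 0.53 × 0.163209 = 0.086501
  P(Z=B)·L_B = 0.47 × 0.0660742 = 0.0310549
Denominator: 0.086501 + 0.0310549 = 0.117556
So the posterior for Group A is 0.086501 / 0.117556 ≈ 0.7358.

0.7358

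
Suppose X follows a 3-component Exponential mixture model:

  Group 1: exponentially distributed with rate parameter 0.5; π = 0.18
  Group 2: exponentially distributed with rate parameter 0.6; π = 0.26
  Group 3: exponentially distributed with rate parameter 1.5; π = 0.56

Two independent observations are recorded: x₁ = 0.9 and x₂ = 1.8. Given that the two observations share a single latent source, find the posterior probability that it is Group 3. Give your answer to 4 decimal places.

0.4210

The responsibility of component k is w_k f_k(x) divided by Σ_j w_j f_j(x).
Since both observations come from the same component, the likelihood for component k is f_k(x₁)·f_k(x₂).
  f_1 = [0.5·e^(−0.5·0.9) = 0.5·e^(−0.4500) = 0.318814] × [0.203285] = 0.0648101
  f_2 = [0.6·e^(−0.6·0.9) = 0.6·e^(−0.5400) = 0.349649] × [0.203757] = 0.0712435
  f_3 = [1.5·e^(−1.5·0.9) = 1.5·e^(−1.3500) = 0.38886] × [0.100808] = 0.0392003
Multiply by the mixture weights:
  w_1·f_1 = 0.18 × 0.0648101 = 0.0116658
  w_2·f_2 = 0.26 × 0.0712435 = 0.0185233
  w_3·f_3 = 0.56 × 0.0392003 = 0.0219522
Normaliser: 0.0116658 + 0.0185233 + 0.0219522 = 0.0521413
So the posterior for Group 3 is 0.0219522 / 0.0521413 ≈ 0.4210.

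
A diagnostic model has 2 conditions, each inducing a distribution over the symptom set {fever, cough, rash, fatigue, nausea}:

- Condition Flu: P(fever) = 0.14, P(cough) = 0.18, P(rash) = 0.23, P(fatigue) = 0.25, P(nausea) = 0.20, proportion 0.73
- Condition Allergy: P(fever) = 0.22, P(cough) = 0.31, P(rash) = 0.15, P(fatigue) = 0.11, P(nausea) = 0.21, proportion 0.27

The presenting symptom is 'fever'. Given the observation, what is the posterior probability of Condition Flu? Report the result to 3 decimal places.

0.632

Apply Bayes' rule: the posterior for each component is proportional to its prior times its likelihood at x.
Component likelihoods at x = 'fever':
  L_Flu = P(fever | comp) = 0.14
  L_Allergy = P(fever | comp) = 0.22
Multiply by the mixture weights:
  P(Z=Flu)·L_Flu = 0.73 × 0.14 = 0.1022
  P(Z=Allergy)·L_Allergy = 0.27 × 0.22 = 0.0594
Sum: 0.1022 + 0.0594 = 0.1616
P(Condition Flu | the observation) ≈ 0.632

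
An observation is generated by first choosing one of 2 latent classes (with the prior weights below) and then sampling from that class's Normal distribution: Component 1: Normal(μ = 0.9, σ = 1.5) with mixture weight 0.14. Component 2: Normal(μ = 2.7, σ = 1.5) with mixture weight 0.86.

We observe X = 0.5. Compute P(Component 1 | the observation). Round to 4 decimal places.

Apply Bayes' rule: the posterior for each component is proportional to its prior times its likelihood at x.
Evaluate each component's likelihood at the observed value:
  f_1 = (1/(1.5·√(2π)))·exp(−(0.5−0.9)²/(2·1.5²)) = 0.265962·exp(-0.03556) = 0.256671
  f_2 = (1/(1.5·√(2π)))·exp(−(0.5−2.7)²/(2·1.5²)) = 0.265962·exp(-1.07556) = 0.0907217
Unnormalised posteriors:
  π_1·f_1 = 0.14 × 0.256671 = 0.035934
  π_2·f_2 = 0.86 × 0.0907217 = 0.0780206
Evidence: 0.035934 + 0.0780206 = 0.113955
P(Component 1 | the observation) = 0.035934 / 0.113955 ≈ 0.3153

0.3153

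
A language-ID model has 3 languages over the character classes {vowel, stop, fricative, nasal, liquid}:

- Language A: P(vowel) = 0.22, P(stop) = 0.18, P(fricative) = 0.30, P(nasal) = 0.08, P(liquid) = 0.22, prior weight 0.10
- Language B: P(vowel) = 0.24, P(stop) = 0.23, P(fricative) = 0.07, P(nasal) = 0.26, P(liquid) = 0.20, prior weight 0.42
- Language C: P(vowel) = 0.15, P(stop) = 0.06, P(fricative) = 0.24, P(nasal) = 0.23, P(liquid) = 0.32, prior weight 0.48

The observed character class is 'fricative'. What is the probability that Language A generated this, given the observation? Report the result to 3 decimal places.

0.172

P(component k | x) = π_k·f_k(x) / marginal(x), where marginal(x) = Σ_j π_j·f_j(x).
Evaluate each component's likelihood at the observed value:
  L_A = 0.3
  L_B = 0.07
  L_C = 0.24
Unnormalised posteriors:
  π_A·L_A = 0.10 × 0.3 = 0.03
  π_B·L_B = 0.42 × 0.07 = 0.0294
  π_C·L_C = 0.48 × 0.24 = 0.1152
Denominator: 0.03 + 0.0294 + 0.1152 = 0.1746
P(Language A | data) ≈ 0.172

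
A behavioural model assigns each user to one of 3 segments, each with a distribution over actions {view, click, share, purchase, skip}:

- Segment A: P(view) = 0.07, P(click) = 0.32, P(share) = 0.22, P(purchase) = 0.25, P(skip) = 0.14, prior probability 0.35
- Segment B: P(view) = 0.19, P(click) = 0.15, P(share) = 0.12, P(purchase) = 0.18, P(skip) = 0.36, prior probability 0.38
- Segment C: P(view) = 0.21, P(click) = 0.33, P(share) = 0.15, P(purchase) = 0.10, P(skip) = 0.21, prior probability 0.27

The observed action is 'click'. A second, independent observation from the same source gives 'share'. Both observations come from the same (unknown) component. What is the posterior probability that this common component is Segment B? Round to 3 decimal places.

P(component k | x) = P(Z=k)·f_k(x) / marginal(x), where marginal(x) = Σ_j P(Z=j)·f_j(x).
Since both observations come from the same component, the likelihood for component k is f_k(x₁)·f_k(x₂).
  L_A = [0.32] × [0.22] = 0.0704
  L_B = [0.15] × [0.12] = 0.018
  L_C = [0.33] × [0.15] = 0.0495
Unnormalised posteriors:
  P(Z=A)·L_A = 0.35 × 0.0704 = 0.02464
  P(Z=B)·L_B = 0.38 × 0.018 = 0.00684
  P(Z=C)·L_C = 0.27 × 0.0495 = 0.013365
Sum: 0.02464 + 0.00684 + 0.013365 = 0.044845
Responsibility of Segment B: 0.00684 / 0.044845 ≈ 0.153

0.153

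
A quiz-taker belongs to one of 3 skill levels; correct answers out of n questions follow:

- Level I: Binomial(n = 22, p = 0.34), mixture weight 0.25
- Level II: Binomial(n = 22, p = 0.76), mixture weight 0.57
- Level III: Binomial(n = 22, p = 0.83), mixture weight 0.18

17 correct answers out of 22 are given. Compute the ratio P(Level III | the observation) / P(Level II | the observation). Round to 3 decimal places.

0.252

Since P(k|x) ∝ π_k f_k(x), the posterior odds are π_i f_i(x) / (π_j f_j(x)).
Evaluate each component's likelihood at the observed value:
  f_I = 3.57584e-05
  f_II = 0.197426
  f_III = 0.157431
Odds = (0.18/0.57) × (0.157431/0.197426) = 0.315789 × 0.797416 ≈ 0.252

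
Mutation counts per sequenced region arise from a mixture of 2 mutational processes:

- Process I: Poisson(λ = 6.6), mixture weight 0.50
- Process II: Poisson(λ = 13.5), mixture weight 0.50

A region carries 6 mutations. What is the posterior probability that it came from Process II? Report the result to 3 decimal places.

By Bayes' theorem, P(k | x) = π_k f_k(x) / Σ_j π_j f_j(x).
Evaluate each component's likelihood at the observed value:
  p_I = e^(−6.6)·6.6^6/6! = 0.156166
  p_II = e^(−13.5)·13.5^6/6! = 0.0115264
Unnormalised posteriors:
  π_I·p_I = 0.50 × 0.156166 = 0.0780832
  π_II·p_II = 0.50 × 0.0115264 = 0.00576321
Denominator: 0.0780832 + 0.00576321 = 0.0838464
So the posterior for Process II is 0.00576321 / 0.0838464 ≈ 0.069.

0.069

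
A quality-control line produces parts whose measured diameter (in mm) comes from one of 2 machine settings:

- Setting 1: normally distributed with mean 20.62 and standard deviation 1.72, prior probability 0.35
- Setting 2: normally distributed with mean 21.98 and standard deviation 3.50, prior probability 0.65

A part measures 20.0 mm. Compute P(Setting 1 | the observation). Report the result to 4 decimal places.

The responsibility of component k is w_k f_k(x) divided by Σ_j w_j f_j(x).
Component likelihoods at x = 20.0 mm:
  p_1 = 0.217353
  p_2 = 0.0971288
Weight by the priors:
  w_1·p_1 = 0.35 × 0.217353 = 0.0760737
  w_2·p_2 = 0.65 × 0.0971288 = 0.0631337
Sum: 0.0760737 + 0.0631337 = 0.139207
So the posterior for Setting 1 is 0.0760737 / 0.139207 ≈ 0.5465.

0.5465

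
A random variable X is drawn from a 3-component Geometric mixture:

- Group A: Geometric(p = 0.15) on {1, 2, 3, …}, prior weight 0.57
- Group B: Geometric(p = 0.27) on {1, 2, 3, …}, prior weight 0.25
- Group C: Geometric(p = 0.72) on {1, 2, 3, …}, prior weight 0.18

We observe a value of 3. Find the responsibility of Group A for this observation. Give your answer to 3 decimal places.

The responsibility of component k is P(Z=k) f_k(x) divided by Σ_j P(Z=j) f_j(x).
Component likelihoods at x = 3:
  f_A = 0.15·(1−0.15)^2 = 0.15·0.7225 = 0.108375
  f_B = 0.27·(1−0.27)^2 = 0.27·0.5329 = 0.143883
  f_C = 0.72·(1−0.72)^2 = 0.72·0.0784 = 0.056448
Weight by the priors:
  P(Z=A)·f_A = 0.57 × 0.108375 = 0.0617737
  P(Z=B)·f_B = 0.25 × 0.143883 = 0.0359707
  P(Z=C)·f_C = 0.18 × 0.056448 = 0.0101606
Denominator: 0.0617737 + 0.0359707 + 0.0101606 = 0.107905
P(Group A | data) ≈ 0.572

0.572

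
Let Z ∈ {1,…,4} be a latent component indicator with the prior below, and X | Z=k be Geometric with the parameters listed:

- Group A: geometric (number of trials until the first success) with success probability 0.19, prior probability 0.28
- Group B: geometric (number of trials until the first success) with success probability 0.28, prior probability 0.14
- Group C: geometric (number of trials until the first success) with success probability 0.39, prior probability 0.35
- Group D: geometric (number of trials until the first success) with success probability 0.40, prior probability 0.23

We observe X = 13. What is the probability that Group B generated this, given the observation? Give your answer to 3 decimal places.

P(component k | x) = π_k·f_k(x) / marginal(x), where marginal(x) = Σ_j π_j·f_j(x).
Evaluate each component's likelihood at the observed value:
  f_A = 0.19·(1−0.19)^12 = 0.19·0.0797664 = 0.0151556
  f_B = 0.28·(1−0.28)^12 = 0.28·0.0194084 = 0.00543435
  f_C = 0.39·(1−0.39)^12 = 0.39·0.00265435 = 0.0010352
  f_D = 0.40·(1−0.40)^12 = 0.40·0.00217678 = 0.000870713
Weight by the priors:
  π_A·f_A = 0.28 × 0.0151556 = 0.00424357
  π_B·f_B = 0.14 × 0.00543435 = 0.00076081
  π_C·f_C = 0.35 × 0.0010352 = 0.000362319
  π_D·f_D = 0.23 × 0.000870713 = 0.000200264
Sum: 0.00424357 + 0.00076081 + 0.000362319 + 0.000200264 = 0.00556697
P(Group B | 13) = 0.00076081 / 0.00556697 ≈ 0.137

0.137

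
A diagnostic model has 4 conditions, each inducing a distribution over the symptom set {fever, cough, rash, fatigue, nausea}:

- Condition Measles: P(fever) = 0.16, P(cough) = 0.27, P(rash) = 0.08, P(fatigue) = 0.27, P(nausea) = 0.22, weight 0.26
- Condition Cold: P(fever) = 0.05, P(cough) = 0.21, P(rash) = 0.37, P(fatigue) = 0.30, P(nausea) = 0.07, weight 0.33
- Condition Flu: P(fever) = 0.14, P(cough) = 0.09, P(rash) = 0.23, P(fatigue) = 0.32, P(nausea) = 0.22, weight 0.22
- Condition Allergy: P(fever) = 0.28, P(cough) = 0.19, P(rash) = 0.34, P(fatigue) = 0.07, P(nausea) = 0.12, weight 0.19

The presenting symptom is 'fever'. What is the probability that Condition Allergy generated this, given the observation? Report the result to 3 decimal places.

By Bayes' theorem, P(k | x) = π_k f_k(x) / Σ_j π_j f_j(x).
Evaluate each component's likelihood at the observed value:
  L_Measles = P(fever | comp) = 0.16
  L_Cold = P(fever | comp) = 0.05
  L_Flu = P(fever | comp) = 0.14
  L_Allergy = P(fever | comp) = 0.28
Prior × likelihood for each component:
  π_Measles·L_Measles = 0.26 × 0.16 = 0.0416
  π_Cold·L_Cold = 0.33 × 0.05 = 0.0165
  π_Flu·L_Flu = 0.22 × 0.14 = 0.0308
  π_Allergy·L_Allergy = 0.19 × 0.28 = 0.0532
Normaliser: 0.0416 + 0.0165 + 0.0308 + 0.0532 = 0.1421
P(Condition Allergy | x) ≈ 0.374

0.374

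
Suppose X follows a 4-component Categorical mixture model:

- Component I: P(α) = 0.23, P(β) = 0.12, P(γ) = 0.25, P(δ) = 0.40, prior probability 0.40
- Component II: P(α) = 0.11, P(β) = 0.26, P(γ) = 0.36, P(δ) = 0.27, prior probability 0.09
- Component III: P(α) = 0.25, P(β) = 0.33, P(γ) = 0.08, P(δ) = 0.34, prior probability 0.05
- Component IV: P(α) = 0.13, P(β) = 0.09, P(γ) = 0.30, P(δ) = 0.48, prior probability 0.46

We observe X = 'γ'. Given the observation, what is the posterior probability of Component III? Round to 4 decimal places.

0.0146

Posterior ∝ prior × likelihood, so P(k | x) ∝ w_k f_k(x); normalise over all components.
Categorical probabilities:
  L_I = P(γ | comp) = 0.25
  L_II = P(γ | comp) = 0.36
  L_III = P(γ | comp) = 0.08
  L_IV = P(γ | comp) = 0.30
Prior × likelihood for each component:
  w_I·L_I = 0.40 × 0.25 = 0.1
  w_II·L_II = 0.09 × 0.36 = 0.0324
  w_III·L_III = 0.05 × 0.08 = 0.004
  w_IV·L_IV = 0.46 × 0.3 = 0.138
Marginal: 0.1 + 0.0324 + 0.004 + 0.138 = 0.2744
So the posterior for Component III is 0.004 / 0.2744 ≈ 0.0146.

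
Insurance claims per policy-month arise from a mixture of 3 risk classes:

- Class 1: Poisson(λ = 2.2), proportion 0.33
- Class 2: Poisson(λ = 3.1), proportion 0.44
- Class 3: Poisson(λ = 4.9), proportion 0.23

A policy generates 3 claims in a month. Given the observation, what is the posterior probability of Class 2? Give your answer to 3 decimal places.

Posterior ∝ prior × likelihood, so P(k | x) ∝ P(Z=k) f_k(x); normalise over all components.
Evaluate each component's likelihood at the observed value:
  L_1 = e^(−2.2)·2.2^3/3! = 0.196639
  L_2 = e^(−3.1)·3.1^3/3! = 0.223677
  L_3 = e^(−4.9)·4.9^3/3! = 0.146014
Multiply by the mixture weights:
  P(Z=1)·L_1 = 0.33 × 0.196639 = 0.0648908
  P(Z=2)·L_2 = 0.44 × 0.223677 = 0.0984178
  P(Z=3)·L_3 = 0.23 × 0.146014 = 0.0335832
Denominator: 0.0648908 + 0.0984178 + 0.0335832 = 0.196892
P(Class 2 | data) = 0.0984178 / 0.196892 ≈ 0.500

0.500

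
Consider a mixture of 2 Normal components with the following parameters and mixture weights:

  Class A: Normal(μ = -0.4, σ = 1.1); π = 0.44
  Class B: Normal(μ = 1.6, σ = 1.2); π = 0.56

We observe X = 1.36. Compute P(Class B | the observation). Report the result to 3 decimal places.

By Bayes' theorem, P(k | x) = w_k f_k(x) / Σ_j w_j f_j(x).
Evaluate each component's likelihood at the observed value:
  f_A = 0.100837
  f_B = 0.325869
Unnormalised posteriors:
  w_A·f_A = 0.44 × 0.100837 = 0.0443683
  w_B·f_B = 0.56 × 0.325869 = 0.182487
Marginal: 0.0443683 + 0.182487 = 0.226855
So the posterior for Class B is 0.182487 / 0.226855 ≈ 0.804.

0.804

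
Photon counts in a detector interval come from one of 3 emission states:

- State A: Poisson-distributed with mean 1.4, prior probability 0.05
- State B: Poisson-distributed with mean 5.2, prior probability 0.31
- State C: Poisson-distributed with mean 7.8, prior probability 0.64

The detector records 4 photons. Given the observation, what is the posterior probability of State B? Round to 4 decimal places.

Apply Bayes' rule: the posterior for each component is proportional to its prior times its likelihood at x.
Component likelihoods at x = 4 photons:
  L_A = e^(−1.4)·1.4^4/4! = 0.039472
  L_B = e^(−5.2)·5.2^4/4! = 0.168063
  L_C = e^(−7.8)·7.8^4/4! = 0.0631932
Weight by the priors:
  π_A·L_A = 0.05 × 0.039472 = 0.0019736
  π_B·L_B = 0.31 × 0.168063 = 0.0520994
  π_C·L_C = 0.64 × 0.0631932 = 0.0404436
Marginal: 0.0019736 + 0.0520994 + 0.0404436 = 0.0945166
Responsibility of State B: 0.0520994 / 0.0945166 ≈ 0.5512

0.5512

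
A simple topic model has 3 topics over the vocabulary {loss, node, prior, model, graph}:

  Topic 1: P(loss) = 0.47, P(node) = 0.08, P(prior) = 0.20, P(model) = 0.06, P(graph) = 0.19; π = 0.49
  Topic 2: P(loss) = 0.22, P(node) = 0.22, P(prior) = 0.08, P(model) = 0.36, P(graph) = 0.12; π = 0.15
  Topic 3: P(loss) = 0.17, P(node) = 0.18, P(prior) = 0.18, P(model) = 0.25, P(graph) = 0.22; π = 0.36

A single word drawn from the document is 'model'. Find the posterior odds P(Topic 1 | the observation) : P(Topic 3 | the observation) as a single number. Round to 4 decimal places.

0.3267

Posterior odds = (π_i f_i(x)) / (π_j f_j(x)); the normalising sum cancels.
Component likelihoods at x = 'model':
  L_1 = 0.06
  L_2 = 0.36
  L_3 = 0.25
Odds = (0.49/0.36) × (0.06/0.25) = 1.36111 × 0.24 ≈ 0.3267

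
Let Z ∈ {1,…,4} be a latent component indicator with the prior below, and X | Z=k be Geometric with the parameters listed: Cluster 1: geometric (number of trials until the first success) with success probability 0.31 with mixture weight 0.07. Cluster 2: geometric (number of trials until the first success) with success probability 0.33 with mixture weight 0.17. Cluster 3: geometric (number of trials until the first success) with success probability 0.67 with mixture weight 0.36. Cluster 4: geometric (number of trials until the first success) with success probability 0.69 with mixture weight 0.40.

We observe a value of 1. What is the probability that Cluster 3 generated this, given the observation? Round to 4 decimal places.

Posterior ∝ prior × likelihood, so P(k | x) ∝ π_k f_k(x); normalise over all components.
Component likelihoods at x = 1:
  p_1 = 0.31
  p_2 = 0.33
  p_3 = 0.67
  p_4 = 0.69
Weight by the priors:
  π_1·p_1 = 0.07 × 0.31 = 0.0217
  π_2·p_2 = 0.17 × 0.33 = 0.0561
  π_3·p_3 = 0.36 × 0.67 = 0.2412
  π_4·p_4 = 0.40 × 0.69 = 0.276
Marginal: 0.0217 + 0.0561 + 0.2412 + 0.276 = 0.595
So the posterior for Cluster 3 is 0.2412 / 0.595 ≈ 0.4054.

0.4054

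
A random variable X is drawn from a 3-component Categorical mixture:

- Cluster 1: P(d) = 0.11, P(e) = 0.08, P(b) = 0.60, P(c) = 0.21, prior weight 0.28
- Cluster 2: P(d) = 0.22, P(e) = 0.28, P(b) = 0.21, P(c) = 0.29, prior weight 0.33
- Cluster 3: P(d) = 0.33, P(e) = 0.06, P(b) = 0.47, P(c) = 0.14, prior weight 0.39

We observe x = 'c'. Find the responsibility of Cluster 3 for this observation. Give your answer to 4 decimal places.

0.2611

The responsibility of component k is P(Z=k) f_k(x) divided by Σ_j P(Z=j) f_j(x).
Categorical probabilities:
  L_1 = 0.21
  L_2 = 0.29
  L_3 = 0.14
Prior × likelihood for each component:
  P(Z=1)·L_1 = 0.28 × 0.21 = 0.0588
  P(Z=2)·L_2 = 0.33 × 0.29 = 0.0957
  P(Z=3)·L_3 = 0.39 × 0.14 = 0.0546
Normaliser: 0.0588 + 0.0957 + 0.0546 = 0.2091
So the posterior for Cluster 3 is 0.0546 / 0.2091 ≈ 0.2611.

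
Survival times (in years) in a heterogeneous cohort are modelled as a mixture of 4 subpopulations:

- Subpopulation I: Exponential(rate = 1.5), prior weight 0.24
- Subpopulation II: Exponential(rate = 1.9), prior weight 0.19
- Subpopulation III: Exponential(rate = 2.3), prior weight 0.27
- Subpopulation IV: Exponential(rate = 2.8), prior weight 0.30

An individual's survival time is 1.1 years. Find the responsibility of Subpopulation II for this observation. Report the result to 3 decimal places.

The responsibility of component k is w_k f_k(x) divided by Σ_j w_j f_j(x).
Component likelihoods at x = 1.1 years:
  f_I = 1.5·e^(−1.5·1.1) = 1.5·e^(−1.6500) = 0.288075
  f_II = 1.9·e^(−1.9·1.1) = 1.9·e^(−2.0900) = 0.235006
  f_III = 2.3·e^(−2.3·1.1) = 2.3·e^(−2.5300) = 0.183216
  f_IV = 2.8·e^(−2.8·1.1) = 2.8·e^(−3.0800) = 0.128686
Multiply by the mixture weights:
  w_I·f_I = 0.24 × 0.288075 = 0.069138
  w_II·f_II = 0.19 × 0.235006 = 0.0446511
  w_III·f_III = 0.27 × 0.183216 = 0.0494683
  w_IV·f_IV = 0.30 × 0.128686 = 0.0386058
Sum: 0.069138 + 0.0446511 + 0.0494683 + 0.0386058 = 0.201863
Responsibility of Subpopulation II: 0.0446511 / 0.201863 ≈ 0.221

0.221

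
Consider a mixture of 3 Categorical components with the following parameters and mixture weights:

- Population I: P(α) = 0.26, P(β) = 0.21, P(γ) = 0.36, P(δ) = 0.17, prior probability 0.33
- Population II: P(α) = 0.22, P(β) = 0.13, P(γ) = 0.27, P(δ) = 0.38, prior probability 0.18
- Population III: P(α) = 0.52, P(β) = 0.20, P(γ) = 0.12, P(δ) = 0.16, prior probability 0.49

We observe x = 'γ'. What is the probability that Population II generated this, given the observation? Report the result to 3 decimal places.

Apply Bayes' rule: the posterior for each component is proportional to its prior times its likelihood at x.
Categorical probabilities:
  L_I = 0.36
  L_II = 0.27
  L_III = 0.12
Multiply by the mixture weights:
  w_I·L_I = 0.33 × 0.36 = 0.1188
  w_II·L_II = 0.18 × 0.27 = 0.0486
  w_III·L_III = 0.49 × 0.12 = 0.0588
Marginal: 0.1188 + 0.0486 + 0.0588 = 0.2262
So the posterior for Population II is 0.0486 / 0.2262 ≈ 0.215.

0.215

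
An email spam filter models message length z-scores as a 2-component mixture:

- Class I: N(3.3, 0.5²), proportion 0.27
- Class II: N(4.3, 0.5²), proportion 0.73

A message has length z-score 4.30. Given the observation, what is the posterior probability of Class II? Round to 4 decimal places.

0.9523

P(component k | x) = P(Z=k)·f_k(x) / marginal(x), where marginal(x) = Σ_j P(Z=j)·f_j(x).
Evaluate each component's likelihood at the observed value:
  f_I = (1/(0.5·√(2π)))·exp(−(4.30−3.3)²/(2·0.5²)) = 0.797885·exp(-2.00000) = 0.107982
  f_II = (1/(0.5·√(2π)))·exp(−(4.30−4.3)²/(2·0.5²)) = 0.797885·exp(-0.00000) = 0.797885
Prior × likelihood for each component:
  P(Z=I)·f_I = 0.27 × 0.107982 = 0.0291551
  P(Z=II)·f_II = 0.73 × 0.797885 = 0.582456
Denominator: 0.0291551 + 0.582456 = 0.611611
P(Class II | 4.30) = 0.582456 / 0.611611 ≈ 0.9523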